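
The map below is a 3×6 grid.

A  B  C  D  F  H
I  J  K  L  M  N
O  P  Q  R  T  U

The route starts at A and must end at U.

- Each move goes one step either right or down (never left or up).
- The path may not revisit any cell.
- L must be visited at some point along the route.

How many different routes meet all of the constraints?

12

A right/down-only route from A to U makes exactly 2 down-moves and 5 right-moves in some order.
With no other constraints that would be C(7,2) = 21 routes.
Split at L and multiply the segment counts: A→L: 4; L→U: 3; product = 12.
That gives 12 routes.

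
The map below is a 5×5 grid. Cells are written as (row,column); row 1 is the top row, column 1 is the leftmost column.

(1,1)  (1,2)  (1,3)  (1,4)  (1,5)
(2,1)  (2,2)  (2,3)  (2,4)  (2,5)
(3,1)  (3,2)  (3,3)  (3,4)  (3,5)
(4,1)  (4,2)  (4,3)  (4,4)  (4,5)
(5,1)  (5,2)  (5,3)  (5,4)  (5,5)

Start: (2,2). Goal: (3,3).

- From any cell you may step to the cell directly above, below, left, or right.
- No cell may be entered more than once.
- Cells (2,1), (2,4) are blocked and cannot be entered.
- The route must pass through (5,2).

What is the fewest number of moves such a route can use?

6

Any route passes through (5,2) somewhere between (2,2) and (3,3). Summing Manhattan distances along the two legs ((2,2) → (5,2) → (3,3)) gives a lower bound of 3 + 3 = 6 moves.
A route of 6 moves achieves this: (2,2) → (3,2) → (4,2) → (5,2) → (5,3) → (4,3) → (3,3).
Since 6 matches the lower bound, it is optimal.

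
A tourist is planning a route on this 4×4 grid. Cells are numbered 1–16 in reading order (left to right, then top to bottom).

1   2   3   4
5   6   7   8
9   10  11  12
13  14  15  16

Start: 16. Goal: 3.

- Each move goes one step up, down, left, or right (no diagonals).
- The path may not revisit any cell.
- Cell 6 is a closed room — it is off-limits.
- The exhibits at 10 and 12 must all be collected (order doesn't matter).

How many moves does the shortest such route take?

8

Any route passes through 10 and 12 in some order between 16 and 3. Summing Manhattan distances along each leg and taking the cheapest ordering (16 → 12 → 10 → 3) gives a lower bound of 1 + 2 + 3 = 6 moves.
The shortest route satisfying every rule uses 8 moves: 16 → 12 → 11 → 10 → 9 → 5 → 1 → 2 → 3.
The bound of 6 isn't tight here; checking systematically, no route of length 6 through 7 satisfies every constraint, so 8 is the minimum.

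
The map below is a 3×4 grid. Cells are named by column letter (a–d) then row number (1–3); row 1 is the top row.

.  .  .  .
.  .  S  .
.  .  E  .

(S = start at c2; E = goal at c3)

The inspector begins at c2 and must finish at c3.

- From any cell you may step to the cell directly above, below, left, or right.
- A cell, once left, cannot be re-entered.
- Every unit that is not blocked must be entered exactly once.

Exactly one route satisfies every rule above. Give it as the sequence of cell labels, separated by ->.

Need to visit all 12 open cells exactly once, starting at c2 and ending at c3.
Cell d3 has only two open neighbours (d2 and c3), so the path must pass straight through it: one of those is the cell it's entered from and the other is where it exits.
Route from c2: left to b2, down to b3, left to a3, 2× up (reaching a1), 3× right (reaching d1), 2× down (reaching d3), left to c3 — 11 moves in all.
Check: all 12 open cells covered.

c2 -> b2 -> b3 -> a3 -> a2 -> a1 -> b1 -> c1 -> d1 -> d2 -> d3 -> c3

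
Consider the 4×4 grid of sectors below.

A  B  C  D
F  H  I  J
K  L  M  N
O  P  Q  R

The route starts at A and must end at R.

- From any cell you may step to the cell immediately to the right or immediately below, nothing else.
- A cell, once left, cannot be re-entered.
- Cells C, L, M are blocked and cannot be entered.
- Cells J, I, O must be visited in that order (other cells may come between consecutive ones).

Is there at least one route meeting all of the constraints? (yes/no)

I lies to the left of J, so going from J to I would need a leftward move — but moves only go right/down, so J cannot be visited before I.

no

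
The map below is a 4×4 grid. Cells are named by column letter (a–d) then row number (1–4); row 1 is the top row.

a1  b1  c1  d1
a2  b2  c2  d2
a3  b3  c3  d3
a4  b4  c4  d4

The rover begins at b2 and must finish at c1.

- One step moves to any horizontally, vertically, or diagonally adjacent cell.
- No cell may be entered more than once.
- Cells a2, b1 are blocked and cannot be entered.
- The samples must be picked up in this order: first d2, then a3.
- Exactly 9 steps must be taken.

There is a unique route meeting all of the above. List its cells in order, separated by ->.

b2 -> c3 -> d2 -> d3 -> c4 -> b4 -> a3 -> b3 -> c2 -> c1

The waypoints must appear in the order d2, a3, with no cell reused.
Route from b2: down-right to c3, up-right to d2, down to d3, down-left to c4, left to b4, up-left to a3, right to b3, up-right to c2, up to c1 — 9 moves in all.
Check: order respected (d2 at step 2, a3 at step 6); 9 moves as required.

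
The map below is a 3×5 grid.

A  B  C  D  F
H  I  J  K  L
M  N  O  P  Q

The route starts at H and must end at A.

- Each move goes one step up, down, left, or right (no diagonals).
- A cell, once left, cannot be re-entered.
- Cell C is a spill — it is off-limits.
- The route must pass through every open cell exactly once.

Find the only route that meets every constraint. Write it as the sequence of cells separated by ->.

H -> M -> N -> O -> P -> Q -> L -> F -> D -> K -> J -> I -> B -> A

Need to visit all 14 open cells exactly once, starting at H and ending at A.
Cell M has only two open neighbours (H and N), so the path must pass straight through it: one of those is the cell it's entered from and the other is where it exits.
Route from H: down to M, 4× right (reaching Q), 2× up (reaching F), left to D, down to K, 2× left (reaching I), up to B, left to A — 13 moves in all.
Check: all 14 open cells covered.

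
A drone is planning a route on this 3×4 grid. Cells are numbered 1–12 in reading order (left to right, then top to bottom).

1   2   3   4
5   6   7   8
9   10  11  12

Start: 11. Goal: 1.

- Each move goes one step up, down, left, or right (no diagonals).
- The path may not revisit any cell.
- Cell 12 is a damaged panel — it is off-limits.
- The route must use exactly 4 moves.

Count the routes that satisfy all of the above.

Need simple routes of exactly 4 moves from 11 to 1 (Manhattan distance 4, so 0 moves are spent on a detour and 0 undoing it).
Enumerating: 11 7 3 2 1 | 11 7 6 2 1 | 11 7 6 5 1 | 11 10 6 2 1 | 11 10 6 5 1 | 11 10 9 5 1.
That gives 6 routes.

6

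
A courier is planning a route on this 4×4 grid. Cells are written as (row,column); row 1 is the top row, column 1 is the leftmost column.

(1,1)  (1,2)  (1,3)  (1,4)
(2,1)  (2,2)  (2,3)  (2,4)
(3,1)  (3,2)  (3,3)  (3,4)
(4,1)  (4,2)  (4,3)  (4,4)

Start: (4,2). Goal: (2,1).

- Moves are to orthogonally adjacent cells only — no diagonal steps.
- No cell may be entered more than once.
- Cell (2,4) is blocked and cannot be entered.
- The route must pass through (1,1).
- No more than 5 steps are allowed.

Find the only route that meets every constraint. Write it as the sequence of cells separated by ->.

The budget equals the shortest possible length, so every move has to be on a shortest route through the required cells.
Route from (4,2): up 3 to (1,2), left 1 to (1,1), down 1 to (2,1) — 5 moves in all.
Check: all required cells visited; 5 ≤ 5 moves.

(4,2) -> (3,2) -> (2,2) -> (1,2) -> (1,1) -> (2,1)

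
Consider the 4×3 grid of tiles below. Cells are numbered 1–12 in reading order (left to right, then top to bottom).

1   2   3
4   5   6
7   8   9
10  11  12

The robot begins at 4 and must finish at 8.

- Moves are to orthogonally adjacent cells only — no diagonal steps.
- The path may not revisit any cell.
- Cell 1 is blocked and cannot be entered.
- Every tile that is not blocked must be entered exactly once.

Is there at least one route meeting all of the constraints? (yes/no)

One route that works: 4 → 7 → 10 → 11 → 12 → 9 → 6 → 3 → 2 → 5 → 8.

yes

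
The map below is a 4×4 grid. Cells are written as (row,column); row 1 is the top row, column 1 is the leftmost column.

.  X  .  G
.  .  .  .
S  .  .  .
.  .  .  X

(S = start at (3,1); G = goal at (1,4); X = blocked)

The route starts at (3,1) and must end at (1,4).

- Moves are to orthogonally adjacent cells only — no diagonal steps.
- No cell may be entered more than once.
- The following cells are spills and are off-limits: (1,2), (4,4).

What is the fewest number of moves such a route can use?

The Manhattan distance from (3,1) to (1,4) is |3−1| + |1−4| = 5, so at least 5 moves are needed.
A route of 5 moves achieves this: (3,1) → (2,1) → (2,2) → (2,3) → (1,3) → (1,4).
Since 5 matches the lower bound, it is optimal.

5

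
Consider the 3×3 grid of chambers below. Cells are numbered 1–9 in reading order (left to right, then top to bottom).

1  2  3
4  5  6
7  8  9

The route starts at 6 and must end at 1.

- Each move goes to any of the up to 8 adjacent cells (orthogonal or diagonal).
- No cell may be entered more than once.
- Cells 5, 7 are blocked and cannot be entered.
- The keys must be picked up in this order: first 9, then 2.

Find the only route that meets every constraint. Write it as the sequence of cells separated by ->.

The waypoints must appear in the order 9, 2, with no cell reused.
Route from 6: down to 9, left to 8, up-left to 4, up-right to 2, left to 1 — 5 moves in all.
Check: order respected (9 at step 1, 2 at step 4).

6 -> 9 -> 8 -> 4 -> 2 -> 1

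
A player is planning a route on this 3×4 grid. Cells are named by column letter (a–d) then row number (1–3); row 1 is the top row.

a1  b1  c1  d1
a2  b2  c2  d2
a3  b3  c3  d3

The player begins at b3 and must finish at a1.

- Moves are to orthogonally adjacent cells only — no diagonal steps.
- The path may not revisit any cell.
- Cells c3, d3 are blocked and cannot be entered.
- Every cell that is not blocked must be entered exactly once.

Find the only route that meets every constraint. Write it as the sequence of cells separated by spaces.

Need to visit all 10 open cells exactly once, starting at b3 and ending at a1.
Cell d2 has only two open neighbours (d1 and c2), so the path must pass straight through it: one of those is the cell it's entered from and the other is where it exits.
Route from b3: left 1 to a3, up 1 to a2, right 3 to d2, up 1 to d1, left 3 to a1 — 9 moves in all.
Check: all 10 open cells covered.

b3 a3 a2 b2 c2 d2 d1 c1 b1 a1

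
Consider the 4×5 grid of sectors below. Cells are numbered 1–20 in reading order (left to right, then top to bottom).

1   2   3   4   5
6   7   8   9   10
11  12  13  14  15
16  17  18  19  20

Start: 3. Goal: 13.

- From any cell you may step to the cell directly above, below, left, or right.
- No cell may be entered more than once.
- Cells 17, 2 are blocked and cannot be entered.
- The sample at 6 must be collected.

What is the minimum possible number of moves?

Any route passes through 6 somewhere between 3 and 13. Summing Manhattan distances along the two legs (3 → 6 → 13) gives a lower bound of 3 + 3 = 6 moves.
A route of 6 moves achieves this: 3 → 8 → 7 → 6 → 11 → 12 → 13.
Since 6 matches the lower bound, it is optimal.

6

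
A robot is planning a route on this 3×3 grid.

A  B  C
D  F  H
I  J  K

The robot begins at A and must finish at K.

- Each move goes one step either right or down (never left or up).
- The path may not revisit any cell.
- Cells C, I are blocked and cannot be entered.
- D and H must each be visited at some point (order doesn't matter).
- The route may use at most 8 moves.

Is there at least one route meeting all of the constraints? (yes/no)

yes

One route that works: A → D → F → H → K.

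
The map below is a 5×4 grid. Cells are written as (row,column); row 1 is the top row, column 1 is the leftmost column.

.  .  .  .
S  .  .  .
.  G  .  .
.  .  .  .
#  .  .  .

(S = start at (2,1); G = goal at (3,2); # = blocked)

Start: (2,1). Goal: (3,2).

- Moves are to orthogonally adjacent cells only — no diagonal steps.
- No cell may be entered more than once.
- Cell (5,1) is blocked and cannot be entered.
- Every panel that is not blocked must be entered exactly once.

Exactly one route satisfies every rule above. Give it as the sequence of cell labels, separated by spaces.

(2,1) (1,1) (1,2) (2,2) (2,3) (1,3) (1,4) (2,4) (3,4) (3,3) (4,3) (4,4) (5,4) (5,3) (5,2) (4,2) (4,1) (3,1) (3,2)

Need to visit all 19 open cells exactly once, starting at (2,1) and ending at (3,2).
Cell (5,2) has only two open neighbours ((4,2) and (5,3)), so the path must pass straight through it: one of those is the cell it's entered from and the other is where it exits.
Route from (2,1): up 1 to (1,1), right 1 to (1,2), down 1 to (2,2), right 1 to (2,3), up 1 to (1,3), right 1 to (1,4), down 2 to (3,4), left 1 to (3,3), down 1 to (4,3), right 1 to (4,4), down 1 to (5,4), left 2 to (5,2), up 1 to (4,2), left 1 to (4,1), up 1 to (3,1), right 1 to (3,2) — 18 moves in all.
Check: all 19 open cells covered.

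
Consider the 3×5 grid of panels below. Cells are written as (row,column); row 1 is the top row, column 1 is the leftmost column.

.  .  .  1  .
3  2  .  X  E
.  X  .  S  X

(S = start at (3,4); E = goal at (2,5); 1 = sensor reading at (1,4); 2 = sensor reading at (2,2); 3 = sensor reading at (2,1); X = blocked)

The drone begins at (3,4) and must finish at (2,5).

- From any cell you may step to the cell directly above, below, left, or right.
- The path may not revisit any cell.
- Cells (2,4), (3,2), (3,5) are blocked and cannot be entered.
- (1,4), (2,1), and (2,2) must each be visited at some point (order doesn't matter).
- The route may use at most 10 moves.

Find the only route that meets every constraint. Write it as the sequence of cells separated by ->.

(3,4) -> (3,3) -> (2,3) -> (2,2) -> (2,1) -> (1,1) -> (1,2) -> (1,3) -> (1,4) -> (1,5) -> (2,5)

The 10-move cap with required stops at (1,4), (2,1), (2,2) leaves no slack for detours.
Route from (3,4): left to (3,3), up to (2,3), 2× left (reaching (2,1)), up to (1,1), 4× right (reaching (1,5)), down to (2,5) — 10 moves in all.
Check: all required cells visited; 10 ≤ 10 moves.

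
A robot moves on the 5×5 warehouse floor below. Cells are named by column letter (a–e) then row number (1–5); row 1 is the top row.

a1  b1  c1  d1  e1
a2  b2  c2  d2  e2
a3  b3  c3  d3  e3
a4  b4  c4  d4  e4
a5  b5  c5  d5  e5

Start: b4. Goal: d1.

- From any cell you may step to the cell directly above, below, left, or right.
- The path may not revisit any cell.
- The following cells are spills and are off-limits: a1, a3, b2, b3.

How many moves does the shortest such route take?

The Manhattan distance from b4 to d1 is |4−1| + |2−4| = 5, so at least 5 moves are needed.
A route of 5 moves achieves this: b4 → c4 → c3 → c2 → c1 → d1.
Since 5 matches the lower bound, it is optimal.

5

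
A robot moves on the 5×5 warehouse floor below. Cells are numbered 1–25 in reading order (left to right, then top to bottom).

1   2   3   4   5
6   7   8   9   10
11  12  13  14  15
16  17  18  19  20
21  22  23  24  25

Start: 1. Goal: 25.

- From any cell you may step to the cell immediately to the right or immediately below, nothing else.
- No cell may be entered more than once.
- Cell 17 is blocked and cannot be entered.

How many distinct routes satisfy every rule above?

A right/down-only route from 1 to 25 makes exactly 4 down-moves and 4 right-moves in some order.
With no other constraints that would be C(8,4) = 70 routes.
Subtract routes through each blocked cell (inclusion–exclusion for overlaps): − through 17: 16 → 54.
That gives 54 routes.

54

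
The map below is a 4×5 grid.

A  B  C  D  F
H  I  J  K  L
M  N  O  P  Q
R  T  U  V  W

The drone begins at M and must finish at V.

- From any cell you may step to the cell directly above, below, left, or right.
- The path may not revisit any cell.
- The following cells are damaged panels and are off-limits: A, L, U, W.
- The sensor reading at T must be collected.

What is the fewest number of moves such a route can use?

6

Any route passes through T somewhere between M and V. Summing Manhattan distances along the two legs (M → T → V) gives a lower bound of 2 + 2 = 4 moves.
That bound ignores the blocked cells. Measuring each leg by the fewest moves that actually steer around them (M→T: 2; T→V: 4) raises the lower bound to 6.
A route of 6 moves exists: M → R → T → N → O → P → V.
Since 6 matches that lower bound, it is optimal.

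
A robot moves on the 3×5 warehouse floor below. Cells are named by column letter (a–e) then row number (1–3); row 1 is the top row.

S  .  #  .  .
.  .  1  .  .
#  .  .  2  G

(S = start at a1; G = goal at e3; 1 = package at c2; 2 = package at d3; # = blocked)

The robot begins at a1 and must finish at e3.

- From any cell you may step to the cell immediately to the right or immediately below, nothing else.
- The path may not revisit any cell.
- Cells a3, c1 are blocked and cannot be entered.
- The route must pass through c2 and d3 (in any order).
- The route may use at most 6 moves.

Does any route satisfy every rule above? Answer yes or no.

yes

One route that works: a1 → a2 → b2 → c2 → c3 → d3 → e3.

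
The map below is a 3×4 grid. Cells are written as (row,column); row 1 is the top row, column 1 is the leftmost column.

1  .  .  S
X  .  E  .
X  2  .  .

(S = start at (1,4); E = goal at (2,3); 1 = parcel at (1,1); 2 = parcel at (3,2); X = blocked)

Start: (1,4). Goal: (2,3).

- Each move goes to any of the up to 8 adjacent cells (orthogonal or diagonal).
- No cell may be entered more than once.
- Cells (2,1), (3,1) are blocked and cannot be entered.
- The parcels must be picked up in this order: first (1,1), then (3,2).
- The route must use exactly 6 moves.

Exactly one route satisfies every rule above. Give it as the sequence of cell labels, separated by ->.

The waypoints must appear in the order (1,1), (3,2), with no cell reused.
Route from (1,4): left 3 to (1,1), down-right 1 to (2,2), down 1 to (3,2), up-right 1 to (2,3) — 6 moves in all.
Check: order respected (1 at step 3, 2 at step 5); 6 moves as required.

(1,4) -> (1,3) -> (1,2) -> (1,1) -> (2,2) -> (3,2) -> (2,3)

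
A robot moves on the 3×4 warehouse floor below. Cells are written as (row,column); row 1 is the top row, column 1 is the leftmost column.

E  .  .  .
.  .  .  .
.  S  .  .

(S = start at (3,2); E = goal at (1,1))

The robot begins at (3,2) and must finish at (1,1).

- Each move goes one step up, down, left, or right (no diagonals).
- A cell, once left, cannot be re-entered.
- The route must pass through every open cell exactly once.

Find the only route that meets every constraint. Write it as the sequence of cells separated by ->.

Need to visit all 12 open cells exactly once, starting at (3,2) and ending at (1,1).
Cell (3,1) has only two open neighbours ((2,1) and (3,2)), so the path must pass straight through it: one of those is the cell it's entered from and the other is where it exits.
Route from (3,2): left 1 to (3,1), up 1 to (2,1), right 2 to (2,3), down 1 to (3,3), right 1 to (3,4), up 2 to (1,4), left 3 to (1,1) — 11 moves in all.
Check: all 12 open cells covered.

(3,2) -> (3,1) -> (2,1) -> (2,2) -> (2,3) -> (3,3) -> (3,4) -> (2,4) -> (1,4) -> (1,3) -> (1,2) -> (1,1)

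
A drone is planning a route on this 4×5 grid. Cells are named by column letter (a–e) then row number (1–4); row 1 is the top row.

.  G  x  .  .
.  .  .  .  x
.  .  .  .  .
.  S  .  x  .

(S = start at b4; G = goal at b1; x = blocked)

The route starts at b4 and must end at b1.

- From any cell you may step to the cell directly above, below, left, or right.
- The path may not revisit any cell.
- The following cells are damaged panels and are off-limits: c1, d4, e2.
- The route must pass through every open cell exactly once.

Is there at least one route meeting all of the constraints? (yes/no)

no

Cell e1 has only one open neighbour but is neither the start nor the goal, so a Hamiltonian route would have to both enter and leave it through the same neighbour — impossible without revisiting.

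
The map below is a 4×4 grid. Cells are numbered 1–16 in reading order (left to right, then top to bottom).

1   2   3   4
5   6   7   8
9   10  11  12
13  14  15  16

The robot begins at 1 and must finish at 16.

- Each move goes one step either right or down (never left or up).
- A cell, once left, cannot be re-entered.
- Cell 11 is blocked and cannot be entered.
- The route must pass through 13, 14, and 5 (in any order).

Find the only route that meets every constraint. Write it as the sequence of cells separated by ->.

Moves only go right or down, so the column and row indices never decrease.
Route from 1: down 3 to 13, right 3 to 16 — 6 moves in all.
Check: all required cells visited.

1 -> 5 -> 9 -> 13 -> 14 -> 15 -> 16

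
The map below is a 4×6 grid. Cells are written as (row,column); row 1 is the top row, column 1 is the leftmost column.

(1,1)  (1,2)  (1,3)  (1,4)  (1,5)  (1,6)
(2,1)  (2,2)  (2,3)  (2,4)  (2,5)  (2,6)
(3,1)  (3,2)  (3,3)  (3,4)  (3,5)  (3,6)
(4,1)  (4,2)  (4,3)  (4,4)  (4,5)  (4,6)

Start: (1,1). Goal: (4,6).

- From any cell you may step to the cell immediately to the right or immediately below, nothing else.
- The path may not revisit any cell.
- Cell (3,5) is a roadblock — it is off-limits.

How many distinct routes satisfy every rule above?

A right/down-only route from (1,1) to (4,6) makes exactly 3 down-moves and 5 right-moves in some order.
With no other constraints that would be C(8,3) = 56 routes.
Subtract routes through each blocked cell (inclusion–exclusion for overlaps): − through (3,5): 30 → 26.
That gives 26 routes.

26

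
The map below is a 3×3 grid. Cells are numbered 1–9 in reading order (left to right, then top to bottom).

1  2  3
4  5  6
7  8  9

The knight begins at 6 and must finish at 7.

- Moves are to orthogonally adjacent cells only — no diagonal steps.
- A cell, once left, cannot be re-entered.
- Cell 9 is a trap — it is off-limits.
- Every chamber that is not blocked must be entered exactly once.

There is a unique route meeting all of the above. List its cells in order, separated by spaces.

6 3 2 1 4 5 8 7

Need to visit all 8 open cells exactly once, starting at 6 and ending at 7.
Cell 1 has only two open neighbours (4 and 2), so the path must pass straight through it: one of those is the cell it's entered from and the other is where it exits.
Route from 6: up 1 to 3, left 2 to 1, down 1 to 4, right 1 to 5, down 1 to 8, left 1 to 7 — 7 moves in all.
Check: all 8 open cells covered.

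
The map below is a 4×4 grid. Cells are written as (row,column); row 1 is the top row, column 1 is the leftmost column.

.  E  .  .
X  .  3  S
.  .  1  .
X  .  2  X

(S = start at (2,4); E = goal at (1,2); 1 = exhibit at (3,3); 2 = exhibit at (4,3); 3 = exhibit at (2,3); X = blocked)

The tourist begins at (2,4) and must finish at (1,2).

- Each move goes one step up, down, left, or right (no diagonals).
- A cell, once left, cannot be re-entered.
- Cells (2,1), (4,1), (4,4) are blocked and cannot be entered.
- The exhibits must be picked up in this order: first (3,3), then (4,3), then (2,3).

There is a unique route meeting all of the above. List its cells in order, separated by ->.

The waypoints must appear in the order (3,3), (4,3), (2,3), with no cell reused.
Route from (2,4): down 1 to (3,4), left 1 to (3,3), down 1 to (4,3), left 1 to (4,2), up 2 to (2,2), right 1 to (2,3), up 1 to (1,3), left 1 to (1,2) — 9 moves in all.
Check: order respected (1 at step 2, 2 at step 3, 3 at step 7).

(2,4) -> (3,4) -> (3,3) -> (4,3) -> (4,2) -> (3,2) -> (2,2) -> (2,3) -> (1,3) -> (1,2)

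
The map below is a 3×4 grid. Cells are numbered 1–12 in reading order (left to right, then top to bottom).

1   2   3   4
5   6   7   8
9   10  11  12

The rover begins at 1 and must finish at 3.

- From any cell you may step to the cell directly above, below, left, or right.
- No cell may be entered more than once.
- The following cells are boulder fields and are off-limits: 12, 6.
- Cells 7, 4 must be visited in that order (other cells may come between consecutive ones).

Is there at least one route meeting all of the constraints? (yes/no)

One route that works: 1 → 5 → 9 → 10 → 11 → 7 → 8 → 4 → 3.

yes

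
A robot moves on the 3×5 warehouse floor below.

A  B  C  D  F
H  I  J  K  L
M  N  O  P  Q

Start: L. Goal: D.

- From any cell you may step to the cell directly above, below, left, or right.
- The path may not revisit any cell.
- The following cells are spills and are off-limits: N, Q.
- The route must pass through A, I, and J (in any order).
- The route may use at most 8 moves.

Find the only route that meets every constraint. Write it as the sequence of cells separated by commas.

The budget equals the shortest possible length, so every move has to be on a shortest route through the required cells.
Route from L: left 4 to H, up 1 to A, right 3 to D — 8 moves in all.
Check: all required cells visited; 8 ≤ 8 moves.

L, K, J, I, H, A, B, C, D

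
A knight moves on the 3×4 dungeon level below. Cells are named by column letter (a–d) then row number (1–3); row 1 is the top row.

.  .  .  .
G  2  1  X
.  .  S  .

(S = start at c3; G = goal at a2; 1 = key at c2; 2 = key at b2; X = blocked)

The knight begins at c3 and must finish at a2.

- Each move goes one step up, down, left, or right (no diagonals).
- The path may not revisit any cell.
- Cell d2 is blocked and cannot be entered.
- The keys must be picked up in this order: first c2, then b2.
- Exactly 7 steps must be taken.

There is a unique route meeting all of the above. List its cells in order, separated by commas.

c3, c2, c1, b1, b2, b3, a3, a2

The waypoints must appear in the order c2, b2, with no cell reused.
Route from c3: up 2 to c1, left 1 to b1, down 2 to b3, left 1 to a3, up 1 to a2 — 7 moves in all.
Check: order respected (1 at step 1, 2 at step 4); 7 moves as required.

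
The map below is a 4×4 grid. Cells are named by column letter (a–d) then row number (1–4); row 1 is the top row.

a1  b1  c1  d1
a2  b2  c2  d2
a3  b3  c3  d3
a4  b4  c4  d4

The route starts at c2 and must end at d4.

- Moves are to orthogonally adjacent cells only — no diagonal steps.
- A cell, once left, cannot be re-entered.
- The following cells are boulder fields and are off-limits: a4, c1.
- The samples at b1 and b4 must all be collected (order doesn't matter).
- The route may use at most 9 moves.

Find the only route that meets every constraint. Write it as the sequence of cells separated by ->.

The budget equals the shortest possible length, so every move has to be on a shortest route through the required cells.
Route from c2: left to b2, up to b1, left to a1, 2× down (reaching a3), right to b3, down to b4, 2× right (reaching d4) — 9 moves in all.
Check: all required cells visited; 9 ≤ 9 moves.

c2 -> b2 -> b1 -> a1 -> a2 -> a3 -> b3 -> b4 -> c4 -> d4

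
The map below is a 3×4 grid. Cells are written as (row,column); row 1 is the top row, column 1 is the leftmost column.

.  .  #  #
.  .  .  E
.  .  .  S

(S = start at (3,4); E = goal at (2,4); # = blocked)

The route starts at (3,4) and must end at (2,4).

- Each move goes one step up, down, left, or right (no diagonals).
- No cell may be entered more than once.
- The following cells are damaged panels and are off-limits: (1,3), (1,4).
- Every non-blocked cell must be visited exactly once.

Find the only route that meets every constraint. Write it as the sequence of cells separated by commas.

Need to visit all 10 open cells exactly once, starting at (3,4) and ending at (2,4).
Cell (1,1) has only two open neighbours ((2,1) and (1,2)), so the path must pass straight through it: one of those is the cell it's entered from and the other is where it exits.
Route from (3,4): 3× left (reaching (3,1)), 2× up (reaching (1,1)), right to (1,2), down to (2,2), 2× right (reaching (2,4)) — 9 moves in all.
Check: all 10 open cells covered.

(3,4), (3,3), (3,2), (3,1), (2,1), (1,1), (1,2), (2,2), (2,3), (2,4)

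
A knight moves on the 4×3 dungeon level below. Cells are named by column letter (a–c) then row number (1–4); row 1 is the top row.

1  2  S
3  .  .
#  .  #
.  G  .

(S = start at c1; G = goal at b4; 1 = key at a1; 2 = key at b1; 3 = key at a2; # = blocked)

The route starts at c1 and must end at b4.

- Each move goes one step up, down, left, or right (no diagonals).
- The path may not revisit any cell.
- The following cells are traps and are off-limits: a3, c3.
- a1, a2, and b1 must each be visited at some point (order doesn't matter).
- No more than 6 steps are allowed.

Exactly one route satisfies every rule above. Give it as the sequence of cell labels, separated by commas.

c1, b1, a1, a2, b2, b3, b4

The budget equals the shortest possible length, so every move has to be on a shortest route through the required cells.
Route from c1: 2× left (reaching a1), down to a2, right to b2, 2× down (reaching b4) — 6 moves in all.
Check: all required cells visited; 6 ≤ 6 moves.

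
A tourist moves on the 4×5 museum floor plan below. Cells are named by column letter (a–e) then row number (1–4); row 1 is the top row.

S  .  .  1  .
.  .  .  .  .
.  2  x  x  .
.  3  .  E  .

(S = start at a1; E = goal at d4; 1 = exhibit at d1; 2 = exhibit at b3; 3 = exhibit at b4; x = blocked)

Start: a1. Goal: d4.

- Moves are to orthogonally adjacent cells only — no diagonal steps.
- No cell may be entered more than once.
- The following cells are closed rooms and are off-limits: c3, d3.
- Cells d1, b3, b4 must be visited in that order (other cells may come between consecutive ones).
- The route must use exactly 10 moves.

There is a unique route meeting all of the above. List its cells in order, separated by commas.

a1, b1, c1, d1, d2, c2, b2, b3, b4, c4, d4

The waypoints must appear in the order d1, b3, b4, with no cell reused.
Route from a1: right 3 to d1, down 1 to d2, left 2 to b2, down 2 to b4, right 2 to d4 — 10 moves in all.
Check: order respected (1 at step 3, 2 at step 7, 3 at step 8); 10 moves as required.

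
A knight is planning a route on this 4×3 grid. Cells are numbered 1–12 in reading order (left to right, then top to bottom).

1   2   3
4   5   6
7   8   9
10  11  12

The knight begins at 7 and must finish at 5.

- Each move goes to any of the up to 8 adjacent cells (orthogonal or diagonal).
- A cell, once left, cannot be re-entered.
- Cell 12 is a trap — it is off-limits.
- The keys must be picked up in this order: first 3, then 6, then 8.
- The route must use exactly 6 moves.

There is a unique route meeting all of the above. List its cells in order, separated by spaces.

7 4 2 3 6 8 5

The waypoints must appear in the order 3, 6, 8, with no cell reused.
Route from 7: up to 4, up-right to 2, right to 3, down to 6, down-left to 8, up to 5 — 6 moves in all.
Check: order respected (3 at step 3, 6 at step 4, 8 at step 5); 6 moves as required.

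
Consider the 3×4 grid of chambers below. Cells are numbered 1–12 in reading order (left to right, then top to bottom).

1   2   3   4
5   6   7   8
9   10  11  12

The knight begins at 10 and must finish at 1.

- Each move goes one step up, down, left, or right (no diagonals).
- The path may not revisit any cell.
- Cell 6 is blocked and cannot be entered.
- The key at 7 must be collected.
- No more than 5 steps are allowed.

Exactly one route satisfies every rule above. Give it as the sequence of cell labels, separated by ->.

10 -> 11 -> 7 -> 3 -> 2 -> 1

The 5-move cap with required stops at 7 leaves no slack for detours.
Route from 10: right 1 to 11, up 2 to 3, left 2 to 1 — 5 moves in all.
Check: all required cells visited; 5 ≤ 5 moves.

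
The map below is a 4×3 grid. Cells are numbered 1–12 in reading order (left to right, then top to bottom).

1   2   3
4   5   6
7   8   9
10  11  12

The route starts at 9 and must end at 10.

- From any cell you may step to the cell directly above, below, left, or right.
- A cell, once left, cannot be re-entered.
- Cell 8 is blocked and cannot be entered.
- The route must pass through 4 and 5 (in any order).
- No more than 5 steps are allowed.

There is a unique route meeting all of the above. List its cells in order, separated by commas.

9, 6, 5, 4, 7, 10

Any route must reach 4 and 5 and still end at 10 within 5 moves, so the order of the required stops is forced.
Route from 9: up 1 to 6, left 2 to 4, down 2 to 10 — 5 moves in all.
Check: all required cells visited; 5 ≤ 5 moves.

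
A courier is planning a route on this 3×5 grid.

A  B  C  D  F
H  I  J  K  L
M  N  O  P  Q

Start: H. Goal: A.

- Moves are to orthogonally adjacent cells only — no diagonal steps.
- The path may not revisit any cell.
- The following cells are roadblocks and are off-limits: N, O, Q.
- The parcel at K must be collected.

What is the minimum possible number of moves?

7

Any route passes through K somewhere between H and A. Summing Manhattan distances along the two legs (H → K → A) gives a lower bound of 3 + 4 = 7 moves.
A route of 7 moves achieves this: H → I → J → K → D → C → B → A.
Since 7 matches the lower bound, it is optimal.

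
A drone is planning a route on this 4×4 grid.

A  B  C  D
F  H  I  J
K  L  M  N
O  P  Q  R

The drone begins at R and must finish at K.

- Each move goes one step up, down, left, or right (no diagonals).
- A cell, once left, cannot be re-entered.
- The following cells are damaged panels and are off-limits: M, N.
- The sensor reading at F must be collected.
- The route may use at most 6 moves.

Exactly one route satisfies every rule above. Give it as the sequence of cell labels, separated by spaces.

The budget equals the shortest possible length, so every move has to be on a shortest route through the required cells.
Route from R: left 2 to P, up 2 to H, left 1 to F, down 1 to K — 6 moves in all.
Check: all required cells visited; 6 ≤ 6 moves.

R Q P L H F K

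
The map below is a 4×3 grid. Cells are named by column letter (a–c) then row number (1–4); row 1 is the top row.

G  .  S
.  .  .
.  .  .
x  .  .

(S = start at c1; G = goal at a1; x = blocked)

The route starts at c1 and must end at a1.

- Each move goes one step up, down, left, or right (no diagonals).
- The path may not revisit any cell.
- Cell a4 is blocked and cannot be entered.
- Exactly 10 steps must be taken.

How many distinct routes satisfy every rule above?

2

Need simple routes of exactly 10 moves from c1 to a1 (Manhattan distance 2, so 4 moves are spent on a detour and 4 undoing it).
Enumerating: c1 c2 c3 c4 b4 b3 a3 a2 b2 b1 a1 | c1 b1 b2 c2 c3 c4 b4 b3 a3 a2 a1.
That gives 2 routes.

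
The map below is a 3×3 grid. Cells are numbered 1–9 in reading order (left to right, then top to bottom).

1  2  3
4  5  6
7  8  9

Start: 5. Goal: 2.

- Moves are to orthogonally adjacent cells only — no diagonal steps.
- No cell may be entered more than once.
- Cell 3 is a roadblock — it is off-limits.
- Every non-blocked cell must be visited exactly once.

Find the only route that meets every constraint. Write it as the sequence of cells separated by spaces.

Need to visit all 8 open cells exactly once, starting at 5 and ending at 2.
Route from 5: right 1 to 6, down 1 to 9, left 2 to 7, up 2 to 1, right 1 to 2 — 7 moves in all.
Check: all 8 open cells covered.

5 6 9 8 7 4 1 2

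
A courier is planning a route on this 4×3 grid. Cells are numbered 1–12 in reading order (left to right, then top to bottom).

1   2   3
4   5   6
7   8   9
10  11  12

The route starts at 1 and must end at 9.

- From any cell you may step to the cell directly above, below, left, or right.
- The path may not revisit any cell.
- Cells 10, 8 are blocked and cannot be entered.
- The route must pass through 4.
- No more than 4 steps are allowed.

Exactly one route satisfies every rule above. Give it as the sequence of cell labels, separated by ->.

1 -> 4 -> 5 -> 6 -> 9

Any route must reach 4 and still end at 9 within 4 moves, so the order of the required stops is forced.
Route from 1: down 1 to 4, right 2 to 6, down 1 to 9 — 4 moves in all.
Check: all required cells visited; 4 ≤ 4 moves.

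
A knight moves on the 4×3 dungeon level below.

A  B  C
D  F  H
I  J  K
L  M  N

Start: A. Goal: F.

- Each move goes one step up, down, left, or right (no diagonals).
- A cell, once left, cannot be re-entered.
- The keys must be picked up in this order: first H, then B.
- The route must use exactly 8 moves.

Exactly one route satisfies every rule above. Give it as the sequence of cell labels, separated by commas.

The waypoints must appear in the order H, B, with no cell reused.
Route from A: down 2 to I, right 2 to K, up 2 to C, left 1 to B, down 1 to F — 8 moves in all.
Check: order respected (H at step 5, B at step 7); 8 moves as required.

A, D, I, J, K, H, C, B, F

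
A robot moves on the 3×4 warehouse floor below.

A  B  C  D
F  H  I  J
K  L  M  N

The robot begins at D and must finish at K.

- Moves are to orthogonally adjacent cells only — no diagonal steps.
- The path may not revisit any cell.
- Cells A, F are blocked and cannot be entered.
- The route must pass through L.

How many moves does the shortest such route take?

Any route passes through L somewhere between D and K. Summing Manhattan distances along the two legs (D → L → K) gives a lower bound of 4 + 1 = 5 moves.
A route of 5 moves achieves this: D → J → N → M → L → K.
Since 5 matches the lower bound, it is optimal.

5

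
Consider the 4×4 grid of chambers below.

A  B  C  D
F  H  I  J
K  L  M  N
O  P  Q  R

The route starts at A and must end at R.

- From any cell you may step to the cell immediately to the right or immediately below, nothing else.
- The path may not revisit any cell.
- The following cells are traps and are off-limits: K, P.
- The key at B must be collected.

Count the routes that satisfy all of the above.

A right/down-only route from A to R makes exactly 3 down-moves and 3 right-moves in some order.
With no other constraints that would be C(6,3) = 20 routes.
Split at B and multiply the segment counts (each segment already excludes blocked cells): A→B: 1; B→R: 9; product = 9.
That gives 9 routes.

9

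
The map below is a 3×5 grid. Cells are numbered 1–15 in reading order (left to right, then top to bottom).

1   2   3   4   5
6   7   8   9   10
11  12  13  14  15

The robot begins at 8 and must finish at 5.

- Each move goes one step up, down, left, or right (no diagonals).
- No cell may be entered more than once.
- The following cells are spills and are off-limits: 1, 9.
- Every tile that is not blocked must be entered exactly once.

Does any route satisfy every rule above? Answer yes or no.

no

Colour the cells like a checkerboard: each orthogonal step flips colour, so a Hamiltonian route alternates colours. Here there are 6 cells of one colour and 7 of the other, with start on the opposite colour to the goal — the counts and endpoints can't be arranged into an alternating sequence of length 13, so no Hamiltonian route exists.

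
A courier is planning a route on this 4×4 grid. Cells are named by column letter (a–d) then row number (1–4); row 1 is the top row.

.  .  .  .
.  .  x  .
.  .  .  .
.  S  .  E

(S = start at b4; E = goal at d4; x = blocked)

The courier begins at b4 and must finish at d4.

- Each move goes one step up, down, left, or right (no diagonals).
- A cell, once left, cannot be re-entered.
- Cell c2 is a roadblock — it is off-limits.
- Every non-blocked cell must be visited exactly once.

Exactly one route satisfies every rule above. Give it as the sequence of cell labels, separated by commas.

Need to visit all 15 open cells exactly once, starting at b4 and ending at d4.
Route from b4: left to a4, up to a3, right to b3, up to b2, left to a2, up to a1, 3× right (reaching d1), 2× down (reaching d3), left to c3, down to c4, right to d4 — 14 moves in all.
Check: all 15 open cells covered.

b4, a4, a3, b3, b2, a2, a1, b1, c1, d1, d2, d3, c3, c4, d4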